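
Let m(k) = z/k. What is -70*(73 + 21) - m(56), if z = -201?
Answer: -368279/56 ≈ -6576.4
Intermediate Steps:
m(k) = -201/k
-70*(73 + 21) - m(56) = -70*(73 + 21) - (-201)/56 = -70*94 - (-201)/56 = -6580 - 1*(-201/56) = -6580 + 201/56 = -368279/56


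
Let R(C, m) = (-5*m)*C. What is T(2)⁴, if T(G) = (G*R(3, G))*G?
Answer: 207360000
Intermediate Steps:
R(C, m) = -5*C*m
T(G) = -15*G³ (T(G) = (G*(-5*3*G))*G = (G*(-15*G))*G = (-15*G²)*G = -15*G³)
T(2)⁴ = (-15*2³)⁴ = (-15*8)⁴ = (-120)⁴ = 207360000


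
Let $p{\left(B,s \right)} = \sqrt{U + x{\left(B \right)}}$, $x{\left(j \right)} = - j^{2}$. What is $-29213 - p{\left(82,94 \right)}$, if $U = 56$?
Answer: $-29213 - 2 i \sqrt{1667} \approx -29213.0 - 81.658 i$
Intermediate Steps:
$p{\left(B,s \right)} = \sqrt{56 - B^{2}}$
$-29213 - p{\left(82,94 \right)} = -29213 - \sqrt{56 - 82^{2}} = -29213 - \sqrt{56 - 6724} = -29213 - \sqrt{-6668} = -29213 - 2 i \sqrt{1667}$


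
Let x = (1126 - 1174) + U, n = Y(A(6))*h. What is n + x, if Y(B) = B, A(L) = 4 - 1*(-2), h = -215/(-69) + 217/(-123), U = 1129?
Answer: 1027031/943 ≈ 1089.1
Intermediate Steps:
h = 3824/2829 (h = -215*(-1/69) + 217*(-1/123) = 215/69 - 217/123 = 3824/2829 ≈ 1.3517)
A(L) = 6 (A(L) = 4 + 2 = 6)
n = 7648/943 (n = 6*(3824/2829) = 7648/943 ≈ 8.1103)
x = 1081 (x = (1126 - 1174) + 1129 = -48 + 1129 = 1081)
n + x = 7648/943 + 1081 = 1027031/943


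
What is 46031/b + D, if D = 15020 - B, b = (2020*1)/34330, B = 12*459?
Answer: 159945847/202 ≈ 7.9181e+5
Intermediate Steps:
B = 5508
b = 202/3433 (b = 2020*(1/34330) = 202/3433 ≈ 0.058841)
D = 9512 (D = 15020 - 1*5508 = 15020 - 5508 = 9512)
46031/b + D = 46031/(202/3433) + 9512 = 46031*(3433/202) + 9512 = 158024423/202 + 9512 = 159945847/202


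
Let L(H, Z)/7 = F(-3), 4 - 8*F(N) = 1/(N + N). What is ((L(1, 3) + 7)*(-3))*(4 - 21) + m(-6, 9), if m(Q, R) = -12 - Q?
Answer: 8591/16 ≈ 536.94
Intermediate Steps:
F(N) = ½ - 1/(16*N) (F(N) = ½ - 1/(8*(N + N)) = ½ - 1/(2*N)/8 = ½ - 1/(16*N))
L(H, Z) = 175/48 (L(H, Z) = 7*((1/16)*(-1 + 8*(-3))/(-3)) = 7*((1/16)*(-⅓)*(-1 - 24)) = 7*((1/16)*(-⅓)*(-25)) = 7*(25/48) = 175/48)
((L(1, 3) + 7)*(-3))*(4 - 21) + m(-6, 9) = ((175/48 + 7)*(-3))*(4 - 21) + (-12 - 1*(-6)) = ((511/48)*(-3))*(-17) + (-12 + 6) = -511/16*(-17) - 6 = 8687/16 - 6 = 8591/16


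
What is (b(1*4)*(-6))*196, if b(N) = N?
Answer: -4704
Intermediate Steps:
(b(1*4)*(-6))*196 = ((1*4)*(-6))*196 = (4*(-6))*196 = -24*196 = -4704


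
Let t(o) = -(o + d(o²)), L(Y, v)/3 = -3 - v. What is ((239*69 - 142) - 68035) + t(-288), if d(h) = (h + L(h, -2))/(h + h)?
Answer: -2842131455/55296 ≈ -51399.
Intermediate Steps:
L(Y, v) = -9 - 3*v (L(Y, v) = 3*(-3 - v) = -9 - 3*v)
d(h) = (-3 + h)/(2*h) (d(h) = (h + (-9 - 3*(-2)))/(h + h) = (h + (-9 + 6))/((2*h)) = (h - 3)*(1/(2*h)) = (-3 + h)*(1/(2*h)) = (-3 + h)/(2*h))
t(o) = -o - (-3 + o²)/(2*o²) (t(o) = -(o + (-3 + o²)/(2*(o²))) = -(o + (-3 + o²)/(2*o²)) = -o - (-3 + o²)/(2*o²))
((239*69 - 142) - 68035) + t(-288) = ((239*69 - 142) - 68035) + (-½ - 1*(-288) + (3/2)/(-288)²) = ((16491 - 142) - 68035) + (-½ + 288 + (3/2)*(1/82944)) = (16349 - 68035) + (-½ + 288 + 1/55296) = -51686 + 15897601/55296 = -2842131455/55296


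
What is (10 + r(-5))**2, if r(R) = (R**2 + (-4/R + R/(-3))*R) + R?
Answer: 2809/9 ≈ 312.11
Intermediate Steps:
r(R) = R + R**2 + R*(-4/R - R/3) (r(R) = (R**2 + (-4/R + R*(-1/3))*R) + R = (R**2 + (-4/R - R/3)*R) + R = (R**2 + R*(-4/R - R/3)) + R = R + R**2 + R*(-4/R - R/3))
(10 + r(-5))**2 = (10 + (-4 - 5 + (2/3)*(-5)**2))**2 = (10 + (-4 - 5 + (2/3)*25))**2 = (10 + (-4 - 5 + 50/3))**2 = (10 + 23/3)**2 = (53/3)**2 = 2809/9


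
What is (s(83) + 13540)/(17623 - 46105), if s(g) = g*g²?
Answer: -195109/9494 ≈ -20.551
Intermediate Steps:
s(g) = g³
(s(83) + 13540)/(17623 - 46105) = (83³ + 13540)/(17623 - 46105) = (571787 + 13540)/(-28482) = 585327*(-1/28482) = -195109/9494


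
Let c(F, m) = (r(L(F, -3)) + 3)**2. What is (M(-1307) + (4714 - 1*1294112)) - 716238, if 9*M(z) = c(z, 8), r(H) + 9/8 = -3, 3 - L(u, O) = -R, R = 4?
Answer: -128360695/64 ≈ -2.0056e+6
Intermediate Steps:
L(u, O) = 7 (L(u, O) = 3 - (-1)*4 = 3 - 1*(-4) = 3 + 4 = 7)
r(H) = -33/8 (r(H) = -9/8 - 3 = -33/8)
c(F, m) = 81/64 (c(F, m) = (-33/8 + 3)**2 = (-9/8)**2 = 81/64)
M(z) = 9/64 (M(z) = (1/9)*(81/64) = 9/64)
(M(-1307) + (4714 - 1*1294112)) - 716238 = (9/64 + (4714 - 1*1294112)) - 716238 = (9/64 + (4714 - 1294112)) - 716238 = (9/64 - 1289398) - 716238 = -82521463/64 - 716238 = -128360695/64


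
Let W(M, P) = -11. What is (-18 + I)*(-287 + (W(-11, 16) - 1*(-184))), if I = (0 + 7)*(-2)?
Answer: 3648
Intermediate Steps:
I = -14 (I = 7*(-2) = -14)
(-18 + I)*(-287 + (W(-11, 16) - 1*(-184))) = (-18 - 14)*(-287 + (-11 - 1*(-184))) = -32*(-287 + (-11 + 184)) = -32*(-287 + 173) = -32*(-114) = 3648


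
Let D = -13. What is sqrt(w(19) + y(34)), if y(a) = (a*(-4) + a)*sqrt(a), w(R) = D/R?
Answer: sqrt(-247 - 36822*sqrt(34))/19 ≈ 24.402*I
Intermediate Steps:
w(R) = -13/R
y(a) = -3*a**(3/2) (y(a) = (-4*a + a)*sqrt(a) = (-3*a)*sqrt(a) = -3*a**(3/2))
sqrt(w(19) + y(34)) = sqrt(-13/19 - 102*sqrt(34))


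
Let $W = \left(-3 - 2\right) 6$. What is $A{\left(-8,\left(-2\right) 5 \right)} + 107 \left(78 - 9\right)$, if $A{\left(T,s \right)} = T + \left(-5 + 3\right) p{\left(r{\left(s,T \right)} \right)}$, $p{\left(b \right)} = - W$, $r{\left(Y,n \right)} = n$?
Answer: $7315$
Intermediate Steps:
$W = -30$ ($W = \left(-5\right) 6 = -30$)
$p{\left(b \right)} = 30$ ($p{\left(b \right)} = \left(-1\right) \left(-30\right) = 30$)
$A{\left(T,s \right)} = -60 + T$ ($A{\left(T,s \right)} = T + \left(-5 + 3\right) 30 = T - 60 = -60 + T$)
$A{\left(-8,\left(-2\right) 5 \right)} + 107 \left(78 - 9\right) = \left(-60 - 8\right) + 107 \left(78 - 9\right) = -68 + 107 \left(78 - 9\right) = -68 + 107 \cdot 69 = -68 + 7383 = 7315$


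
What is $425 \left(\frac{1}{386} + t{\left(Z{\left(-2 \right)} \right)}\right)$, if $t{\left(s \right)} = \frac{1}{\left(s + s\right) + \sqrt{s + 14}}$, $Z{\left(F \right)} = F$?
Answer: $- \frac{163625}{386} - \frac{425 \sqrt{3}}{2} \approx -791.96$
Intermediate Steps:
$t{\left(s \right)} = \frac{1}{\sqrt{14 + s} + 2 s}$ ($t{\left(s \right)} = \frac{1}{2 s + \sqrt{14 + s}} = \frac{1}{\sqrt{14 + s} + 2 s}$)
$425 \left(\frac{1}{386} + t{\left(Z{\left(-2 \right)} \right)}\right) = 425 \left(\frac{1}{386} + \frac{1}{\sqrt{14 - 2} + 2 \left(-2\right)}\right) = 425 \left(\frac{1}{386} + \frac{1}{\sqrt{12} - 4}\right) = 425 \left(\frac{1}{386} + \frac{1}{2 \sqrt{3} - 4}\right) = 425 \left(\frac{1}{386} + \frac{1}{-4 + 2 \sqrt{3}}\right) = \frac{425}{386} + \frac{425}{-4 + 2 \sqrt{3}}$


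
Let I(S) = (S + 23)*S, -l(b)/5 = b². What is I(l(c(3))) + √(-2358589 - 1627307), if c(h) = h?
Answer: 990 + 2*I*√996474 ≈ 990.0 + 1996.5*I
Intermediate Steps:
l(b) = -5*b²
I(S) = S*(23 + S) (I(S) = (23 + S)*S = S*(23 + S))
I(l(c(3))) + √(-2358589 - 1627307) = (-5*3²)*(23 - 5*3²) + √(-2358589 - 1627307) = (-5*9)*(23 - 5*9) + √(-3985896) = -45*(23 - 45) + 2*I*√996474 = -45*(-22) + 2*I*√996474 = 990 + 2*I*√996474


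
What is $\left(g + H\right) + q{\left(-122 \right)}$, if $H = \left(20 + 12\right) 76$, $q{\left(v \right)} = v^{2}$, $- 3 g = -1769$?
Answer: $\frac{53717}{3} \approx 17906.0$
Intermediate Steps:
$g = \frac{1769}{3}$ ($g = \left(- \frac{1}{3}\right) \left(-1769\right) = \frac{1769}{3} \approx 589.67$)
$H = 2432$ ($H = 32 \cdot 76 = 2432$)
$\left(g + H\right) + q{\left(-122 \right)} = \left(\frac{1769}{3} + 2432\right) + \left(-122\right)^{2} = \frac{9065}{3} + 14884 = \frac{53717}{3}$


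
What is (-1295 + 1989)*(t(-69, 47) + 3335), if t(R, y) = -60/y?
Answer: 108739390/47 ≈ 2.3136e+6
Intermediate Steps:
(-1295 + 1989)*(t(-69, 47) + 3335) = (-1295 + 1989)*(-60/47 + 3335) = 694*(-60*1/47 + 3335) = 694*(-60/47 + 3335) = 694*(156685/47) = 108739390/47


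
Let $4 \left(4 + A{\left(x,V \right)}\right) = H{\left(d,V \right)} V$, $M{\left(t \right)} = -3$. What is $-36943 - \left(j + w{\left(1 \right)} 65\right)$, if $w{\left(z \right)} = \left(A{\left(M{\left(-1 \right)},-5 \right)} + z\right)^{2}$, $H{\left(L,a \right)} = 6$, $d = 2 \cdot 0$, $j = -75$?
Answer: $- \frac{176137}{4} \approx -44034.0$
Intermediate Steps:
$d = 0$
$A{\left(x,V \right)} = -4 + \frac{3 V}{2}$ ($A{\left(x,V \right)} = -4 + \frac{6 V}{4} = -4 + \frac{3 V}{2}$)
$w{\left(z \right)} = \left(- \frac{23}{2} + z\right)^{2}$ ($w{\left(z \right)} = \left(\left(-4 + \frac{3}{2} \left(-5\right)\right) + z\right)^{2} = \left(\left(-4 - \frac{15}{2}\right) + z\right)^{2} = \left(- \frac{23}{2} + z\right)^{2}$)
$-36943 - \left(j + w{\left(1 \right)} 65\right) = -36943 - \left(-75 + \frac{\left(-23 + 2 \cdot 1\right)^{2}}{4} \cdot 65\right) = -36943 - \left(-75 + \frac{\left(-23 + 2\right)^{2}}{4} \cdot 65\right) = -36943 - \left(-75 + \frac{\left(-21\right)^{2}}{4} \cdot 65\right) = -36943 - \left(-75 + \frac{1}{4} \cdot 441 \cdot 65\right) = -36943 - \left(-75 + \frac{441}{4} \cdot 65\right) = -36943 - \left(-75 + \frac{28665}{4}\right) = -36943 - \frac{28365}{4} = - \frac{176137}{4}$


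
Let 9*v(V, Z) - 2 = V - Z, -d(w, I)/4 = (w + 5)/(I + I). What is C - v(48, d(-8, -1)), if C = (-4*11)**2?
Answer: 17368/9 ≈ 1929.8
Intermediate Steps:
d(w, I) = -2*(5 + w)/I (d(w, I) = -4*(w + 5)/(I + I) = -4*(5 + w)/(2*I) = -4*(5 + w)*1/(2*I) = -2*(5 + w)/I)
v(V, Z) = 2/9 - Z/9 + V/9 (v(V, Z) = 2/9 + (V - Z)/9 = 2/9 + (-Z/9 + V/9) = 2/9 - Z/9 + V/9)
C = 1936 (C = (-44)**2 = 1936)
C - v(48, d(-8, -1)) = 1936 - (2/9 - 2*(-5 - 1*(-8))/(9*(-1)) + (1/9)*48) = 1936 - (2/9 - 2*(-1)*(-5 + 8)/9 + 16/3) = 1936 - (2/9 - 2*(-1)*3/9 + 16/3) = 1936 - (2/9 - 1/9*(-6) + 16/3) = 1936 - (2/9 + 2/3 + 16/3) = 1936 - 1*56/9 = 1936 - 56/9 = 17368/9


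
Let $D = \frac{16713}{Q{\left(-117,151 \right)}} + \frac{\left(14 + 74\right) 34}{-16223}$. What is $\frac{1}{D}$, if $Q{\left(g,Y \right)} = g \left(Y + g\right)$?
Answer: $- \frac{7170566}{31448575} \approx -0.22801$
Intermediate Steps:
$D = - \frac{31448575}{7170566}$ ($D = \frac{16713}{\left(-117\right) \left(151 - 117\right)} + \frac{\left(14 + 74\right) 34}{-16223} = \frac{16713}{\left(-117\right) 34} + 88 \cdot 34 \left(- \frac{1}{16223}\right) = \frac{16713}{-3978} + 2992 \left(- \frac{1}{16223}\right) = 16713 \left(- \frac{1}{3978}\right) - \frac{2992}{16223} = - \frac{1857}{442} - \frac{2992}{16223} = - \frac{31448575}{7170566} \approx -4.3858$)
$\frac{1}{D} = \frac{1}{- \frac{31448575}{7170566}} = - \frac{7170566}{31448575}$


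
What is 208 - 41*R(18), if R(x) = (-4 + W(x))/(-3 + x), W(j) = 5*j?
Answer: -406/15 ≈ -27.067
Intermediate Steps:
R(x) = (-4 + 5*x)/(-3 + x)
208 - 41*R(18) = 208 - 41*(-4 + 5*18)/(-3 + 18) = 208 - 41*(-4 + 90)/15 = 208 - 41*86/15 = 208 - 3526/15 = -406/15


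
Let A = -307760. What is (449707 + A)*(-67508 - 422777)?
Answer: -69594484895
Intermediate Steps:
(449707 + A)*(-67508 - 422777) = (449707 - 307760)*(-67508 - 422777) = 141947*(-490285) = -69594484895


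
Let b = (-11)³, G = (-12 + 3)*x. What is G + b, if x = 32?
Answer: -1619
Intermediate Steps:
G = -288 (G = (-12 + 3)*32 = -9*32 = -288)
b = -1331
G + b = -288 - 1331 = -1619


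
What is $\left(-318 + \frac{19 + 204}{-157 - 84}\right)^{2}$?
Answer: $\frac{5907613321}{58081} \approx 1.0171 \cdot 10^{5}$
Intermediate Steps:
$\left(-318 + \frac{19 + 204}{-157 - 84}\right)^{2} = \left(-318 + \frac{223}{-241}\right)^{2} = \left(-318 + 223 \left(- \frac{1}{241}\right)\right)^{2} = \left(-318 - \frac{223}{241}\right)^{2} = \left(- \frac{76861}{241}\right)^{2} = \frac{5907613321}{58081}$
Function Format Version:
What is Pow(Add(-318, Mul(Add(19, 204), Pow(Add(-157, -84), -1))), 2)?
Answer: Rational(5907613321, 58081) ≈ 1.0171e+5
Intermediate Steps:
Pow(Add(-318, Mul(Add(19, 204), Pow(Add(-157, -84), -1))), 2) = Pow(Add(-318, Mul(223, Pow(-241, -1))), 2) = Pow(Add(-318, Mul(223, Rational(-1, 241))), 2) = Pow(Add(-318, Rational(-223, 241)), 2) = Pow(Rational(-76861, 241), 2) = Rational(5907613321, 58081)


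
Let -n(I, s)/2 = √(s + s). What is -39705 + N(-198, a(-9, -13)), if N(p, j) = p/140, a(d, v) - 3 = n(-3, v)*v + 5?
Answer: -2779449/70 ≈ -39706.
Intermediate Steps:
n(I, s) = -2*√2*√s (n(I, s) = -2*√(s + s) = -2*√2*√s)
a(d, v) = 8 - 2*√2*v^(3/2) (a(d, v) = 3 + ((-2*√2*√v)*v + 5) = 3 + (-2*√2*v^(3/2) + 5) = 3 + (5 - 2*√2*v^(3/2)) = 8 - 2*√2*v^(3/2))
N(p, j) = p/140 (N(p, j) = p*(1/140) = p/140)
-39705 + N(-198, a(-9, -13)) = -39705 + (1/140)*(-198) = -39705 - 99/70 = -2779449/70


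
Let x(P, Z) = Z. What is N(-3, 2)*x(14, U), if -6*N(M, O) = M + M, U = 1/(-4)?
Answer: -¼ ≈ -0.25000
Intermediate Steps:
U = -¼ ≈ -0.25000
N(M, O) = -M/3 (N(M, O) = -(M + M)/6 = -M/3)
N(-3, 2)*x(14, U) = -⅓*(-3)*(-¼) = 1*(-¼) = -¼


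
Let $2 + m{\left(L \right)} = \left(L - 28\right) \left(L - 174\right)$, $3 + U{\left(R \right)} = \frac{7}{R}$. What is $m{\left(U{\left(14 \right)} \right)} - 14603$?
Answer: $- \frac{36887}{4} \approx -9221.8$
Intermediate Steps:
$U{\left(R \right)} = -3 + \frac{7}{R}$
$m{\left(L \right)} = -2 + \left(-174 + L\right) \left(-28 + L\right)$ ($m{\left(L \right)} = -2 + \left(L - 28\right) \left(L - 174\right) = -2 + \left(-28 + L\right) \left(-174 + L\right) = -2 + \left(-174 + L\right) \left(-28 + L\right)$)
$m{\left(U{\left(14 \right)} \right)} - 14603 = \left(4870 + \left(-3 + \frac{7}{14}\right)^{2} - 202 \left(-3 + \frac{7}{14}\right)\right) - 14603 = \left(4870 + \left(-3 + 7 \cdot \frac{1}{14}\right)^{2} - 202 \left(-3 + 7 \cdot \frac{1}{14}\right)\right) - 14603 = \left(4870 + \left(-3 + \frac{1}{2}\right)^{2} - 202 \left(-3 + \frac{1}{2}\right)\right) - 14603 = \left(4870 + \left(- \frac{5}{2}\right)^{2} - -505\right) - 14603 = \left(4870 + \frac{25}{4} + 505\right) - 14603 = \frac{21525}{4} - 14603 = - \frac{36887}{4}$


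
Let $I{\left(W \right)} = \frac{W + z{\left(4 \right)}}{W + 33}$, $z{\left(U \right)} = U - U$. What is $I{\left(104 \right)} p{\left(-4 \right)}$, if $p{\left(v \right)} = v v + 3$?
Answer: $\frac{1976}{137} \approx 14.423$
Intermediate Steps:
$z{\left(U \right)} = 0$
$I{\left(W \right)} = \frac{W}{33 + W}$ ($I{\left(W \right)} = \frac{W + 0}{W + 33} = \frac{W}{33 + W}$)
$p{\left(v \right)} = 3 + v^{2}$ ($p{\left(v \right)} = v^{2} + 3 = 3 + v^{2}$)
$I{\left(104 \right)} p{\left(-4 \right)} = \frac{104}{33 + 104} \left(3 + \left(-4\right)^{2}\right) = \frac{104}{137} \left(3 + 16\right) = 104 \cdot \frac{1}{137} \cdot 19 = \frac{104}{137} \cdot 19 = \frac{1976}{137}$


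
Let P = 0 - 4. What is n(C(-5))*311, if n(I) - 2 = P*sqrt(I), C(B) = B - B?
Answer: 622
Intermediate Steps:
P = -4
C(B) = 0
n(I) = 2 - 4*sqrt(I)
n(C(-5))*311 = (2 - 4*sqrt(0))*311 = (2 - 4*0)*311 = (2 + 0)*311 = 2*311 = 622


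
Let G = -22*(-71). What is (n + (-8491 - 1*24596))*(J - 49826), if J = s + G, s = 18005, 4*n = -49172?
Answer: 1373153420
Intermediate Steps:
n = -12293 (n = (¼)*(-49172) = -12293)
G = 1562
J = 19567 (J = 18005 + 1562 = 19567)
(n + (-8491 - 1*24596))*(J - 49826) = (-12293 + (-8491 - 1*24596))*(19567 - 49826) = (-12293 + (-8491 - 24596))*(-30259) = (-12293 - 33087)*(-30259) = -45380*(-30259) = 1373153420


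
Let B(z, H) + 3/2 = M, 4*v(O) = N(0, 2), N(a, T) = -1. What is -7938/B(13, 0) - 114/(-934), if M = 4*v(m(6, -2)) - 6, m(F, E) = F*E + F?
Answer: 7415061/7939 ≈ 934.00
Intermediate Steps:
m(F, E) = F + E*F (m(F, E) = E*F + F = F + E*F)
v(O) = -1/4 (v(O) = (1/4)*(-1) = -1/4)
M = -7 (M = 4*(-1/4) - 6 = -1 - 6 = -7)
B(z, H) = -17/2 (B(z, H) = -3/2 - 7 = -17/2)
-7938/B(13, 0) - 114/(-934) = -7938/(-17/2) - 114/(-934) = -7938*(-2/17) - 114*(-1/934) = 15876/17 + 57/467 = 7415061/7939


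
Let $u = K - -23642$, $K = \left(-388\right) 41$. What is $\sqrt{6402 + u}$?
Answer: $2 \sqrt{3534} \approx 118.89$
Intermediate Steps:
$K = -15908$
$u = 7734$ ($u = -15908 - -23642 = -15908 + 23642 = 7734$)
$\sqrt{6402 + u} = \sqrt{6402 + 7734} = \sqrt{14136} = 2 \sqrt{3534}$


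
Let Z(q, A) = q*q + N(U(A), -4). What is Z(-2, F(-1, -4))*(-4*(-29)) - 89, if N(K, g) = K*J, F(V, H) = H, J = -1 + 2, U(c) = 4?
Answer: 839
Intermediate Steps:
J = 1
N(K, g) = K (N(K, g) = K*1 = K)
Z(q, A) = 4 + q² (Z(q, A) = q*q + 4 = q² + 4 = 4 + q²)
Z(-2, F(-1, -4))*(-4*(-29)) - 89 = (4 + (-2)²)*(-4*(-29)) - 89 = (4 + 4)*116 - 89 = 8*116 - 89 = 928 - 89 = 839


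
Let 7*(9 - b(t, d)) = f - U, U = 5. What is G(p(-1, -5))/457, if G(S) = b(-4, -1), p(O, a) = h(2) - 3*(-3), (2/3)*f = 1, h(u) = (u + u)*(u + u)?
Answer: 19/914 ≈ 0.020788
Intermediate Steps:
h(u) = 4*u² (h(u) = (2*u)*(2*u) = 4*u²)
f = 3/2 (f = (3/2)*1 = 3/2 ≈ 1.5000)
b(t, d) = 19/2 (b(t, d) = 9 - (3/2 - 1*5)/7 = 9 - (3/2 - 5)/7 = 9 - ⅐*(-7/2) = 9 + ½ = 19/2)
p(O, a) = 25 (p(O, a) = 4*2² - 3*(-3) = 4*4 + 9 = 16 + 9 = 25)
G(S) = 19/2
G(p(-1, -5))/457 = (19/2)/457 = (19/2)*(1/457) = 19/914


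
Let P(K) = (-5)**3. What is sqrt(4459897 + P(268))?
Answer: 2*sqrt(1114943) ≈ 2111.8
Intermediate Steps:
P(K) = -125
sqrt(4459897 + P(268)) = sqrt(4459897 - 125) = sqrt(4459772) = 2*sqrt(1114943)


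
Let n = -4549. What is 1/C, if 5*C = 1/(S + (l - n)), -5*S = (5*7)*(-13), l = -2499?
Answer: 10705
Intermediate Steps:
S = 91 (S = -5*7*(-13)/5 = -7*(-13) = -1/5*(-455) = 91)
C = 1/10705 (C = 1/(5*(91 + (-2499 - 1*(-4549)))) = 1/(5*(91 + (-2499 + 4549))) = 1/(5*(91 + 2050)) = (1/5)/2141 = (1/5)*(1/2141) = 1/10705 ≈ 9.3414e-5)
1/C = 1/(1/10705) = 10705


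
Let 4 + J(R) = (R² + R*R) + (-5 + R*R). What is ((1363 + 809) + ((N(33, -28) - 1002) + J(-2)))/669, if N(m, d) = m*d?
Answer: 83/223 ≈ 0.37220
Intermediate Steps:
N(m, d) = d*m
J(R) = -9 + 3*R² (J(R) = -4 + ((R² + R*R) + (-5 + R*R)) = -4 + ((R² + R²) + (-5 + R²)) = -4 + (2*R² + (-5 + R²)) = -4 + (-5 + 3*R²) = -9 + 3*R²)
((1363 + 809) + ((N(33, -28) - 1002) + J(-2)))/669 = ((1363 + 809) + ((-28*33 - 1002) + (-9 + 3*(-2)²)))/669 = (2172 + ((-924 - 1002) + (-9 + 3*4)))*(1/669) = (2172 + (-1926 + (-9 + 12)))*(1/669) = (2172 + (-1926 + 3))*(1/669) = (2172 - 1923)*(1/669) = 249*(1/669) = 83/223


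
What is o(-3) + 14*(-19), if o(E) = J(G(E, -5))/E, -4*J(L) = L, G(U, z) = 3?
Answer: -1063/4 ≈ -265.75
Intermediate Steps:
J(L) = -L/4
o(E) = -3/(4*E) (o(E) = (-¼*3)/E = -3/(4*E))
o(-3) + 14*(-19) = -¾/(-3) + 14*(-19) = -¾*(-⅓) - 266 = ¼ - 266 = -1063/4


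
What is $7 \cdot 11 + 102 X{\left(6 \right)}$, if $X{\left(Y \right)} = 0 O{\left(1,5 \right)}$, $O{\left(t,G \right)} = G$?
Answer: $77$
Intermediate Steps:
$X{\left(Y \right)} = 0$ ($X{\left(Y \right)} = 0 \cdot 5 = 0$)
$7 \cdot 11 + 102 X{\left(6 \right)} = 7 \cdot 11 + 102 \cdot 0 = 77 + 0 = 77$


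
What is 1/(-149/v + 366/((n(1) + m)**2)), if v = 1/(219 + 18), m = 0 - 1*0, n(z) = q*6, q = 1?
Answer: -6/211817 ≈ -2.8326e-5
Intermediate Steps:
n(z) = 6 (n(z) = 1*6 = 6)
m = 0 (m = 0 + 0 = 0)
v = 1/237 ≈ 0.0042194
1/(-149/v + 366/((n(1) + m)**2)) = 1/(-149/1/237 + 366/((6 + 0)**2)) = 1/(-149*237 + 366/(6**2)) = 1/(-35313 + 366/36) = 1/(-35313 + 366*(1/36)) = 1/(-35313 + 61/6) = 1/(-211817/6) = -6/211817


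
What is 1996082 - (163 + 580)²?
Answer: 1444033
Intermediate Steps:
1996082 - (163 + 580)² = 1996082 - 1*743² = 1996082 - 1*552049 = 1996082 - 552049 = 1444033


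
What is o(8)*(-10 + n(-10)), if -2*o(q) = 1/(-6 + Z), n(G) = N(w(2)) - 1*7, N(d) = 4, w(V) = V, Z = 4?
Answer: -13/4 ≈ -3.2500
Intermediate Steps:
n(G) = -3 (n(G) = 4 - 1*7 = 4 - 7 = -3)
o(q) = ¼ (o(q) = -1/(2*(-6 + 4)) = -½/(-2) = -½*(-½) = ¼)
o(8)*(-10 + n(-10)) = (-10 - 3)/4 = (¼)*(-13) = -13/4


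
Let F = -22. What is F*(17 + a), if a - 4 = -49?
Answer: 616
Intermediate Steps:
a = -45 (a = 4 - 49 = -45)
F*(17 + a) = -22*(17 - 45) = -22*(-28) = 616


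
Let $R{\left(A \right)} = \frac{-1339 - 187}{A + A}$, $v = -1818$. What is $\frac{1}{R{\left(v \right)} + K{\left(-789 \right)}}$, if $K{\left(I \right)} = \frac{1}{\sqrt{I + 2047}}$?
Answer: $\frac{872507286}{364531739} - \frac{1652562 \sqrt{1258}}{364531739} \approx 2.2327$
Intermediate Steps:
$R{\left(A \right)} = - \frac{763}{A}$ ($R{\left(A \right)} = - \frac{1526}{2 A} = - 1526 \frac{1}{2 A} = - \frac{763}{A}$)
$K{\left(I \right)} = \frac{1}{\sqrt{2047 + I}}$
$\frac{1}{R{\left(v \right)} + K{\left(-789 \right)}} = \frac{1}{- \frac{763}{-1818} + \frac{1}{\sqrt{2047 - 789}}} = \frac{1}{\left(-763\right) \left(- \frac{1}{1818}\right) + \frac{1}{\sqrt{1258}}} = \frac{1}{\frac{763}{1818} + \frac{\sqrt{1258}}{1258}}$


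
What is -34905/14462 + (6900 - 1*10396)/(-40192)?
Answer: -84521413/36328544 ≈ -2.3266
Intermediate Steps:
-34905/14462 + (6900 - 1*10396)/(-40192) = -34905*1/14462 + (6900 - 10396)*(-1/40192) = -34905/14462 - 3496*(-1/40192) = -34905/14462 + 437/5024 = -84521413/36328544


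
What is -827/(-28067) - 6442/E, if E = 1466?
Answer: -89797616/20573111 ≈ -4.3648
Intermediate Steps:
-827/(-28067) - 6442/E = -827/(-28067) - 6442/1466 = -827*(-1/28067) - 6442*1/1466 = 827/28067 - 3221/733 = -89797616/20573111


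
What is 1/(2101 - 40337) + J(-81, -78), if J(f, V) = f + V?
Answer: -6079525/38236 ≈ -159.00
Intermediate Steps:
J(f, V) = V + f
1/(2101 - 40337) + J(-81, -78) = 1/(2101 - 40337) + (-78 - 81) = 1/(-38236) - 159 = -1/38236 - 159 = -6079525/38236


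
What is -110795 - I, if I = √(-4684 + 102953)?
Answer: -110795 - √98269 ≈ -1.1111e+5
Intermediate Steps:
I = √98269 ≈ 313.48
-110795 - I = -110795 - √98269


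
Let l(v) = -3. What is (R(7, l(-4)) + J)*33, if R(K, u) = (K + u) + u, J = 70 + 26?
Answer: 3201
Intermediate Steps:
J = 96
R(K, u) = K + 2*u
(R(7, l(-4)) + J)*33 = ((7 + 2*(-3)) + 96)*33 = ((7 - 6) + 96)*33 = (1 + 96)*33 = 97*33 = 3201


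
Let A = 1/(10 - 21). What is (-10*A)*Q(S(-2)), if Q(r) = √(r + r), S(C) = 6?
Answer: 20*√3/11 ≈ 3.1492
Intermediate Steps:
Q(r) = √2*√r (Q(r) = √(2*r) = √2*√r)
A = -1/11 (A = 1/(-11) = -1/11 ≈ -0.090909)
(-10*A)*Q(S(-2)) = (-10*(-1/11))*(√2*√6) = 10*(2*√3)/11 = 20*√3/11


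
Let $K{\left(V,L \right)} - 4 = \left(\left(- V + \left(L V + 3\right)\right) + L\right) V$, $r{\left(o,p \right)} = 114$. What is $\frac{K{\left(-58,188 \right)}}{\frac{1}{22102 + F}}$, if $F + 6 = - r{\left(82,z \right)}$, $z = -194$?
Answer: $13584744108$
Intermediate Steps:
$F = -120$ ($F = -6 - 114 = -120$)
$K{\left(V,L \right)} = 4 + V \left(3 + L - V + L V\right)$ ($K{\left(V,L \right)} = 4 + \left(\left(- V + \left(L V + 3\right)\right) + L\right) V = 4 + \left(\left(- V + \left(3 + L V\right)\right) + L\right) V = 4 + \left(\left(3 - V + L V\right) + L\right) V = 4 + \left(3 + L - V + L V\right) V = 4 + V \left(3 + L - V + L V\right)$)
$\frac{K{\left(-58,188 \right)}}{\frac{1}{22102 + F}} = \frac{4 - \left(-58\right)^{2} + 3 \left(-58\right) + 188 \left(-58\right) + 188 \left(-58\right)^{2}}{\frac{1}{22102 - 120}} = \frac{4 - 3364 - 174 - 10904 + 188 \cdot 3364}{\frac{1}{21982}} = \left(4 - 3364 - 174 - 10904 + 632432\right) \frac{1}{\frac{1}{21982}} = 617994 \cdot 21982 = 13584744108$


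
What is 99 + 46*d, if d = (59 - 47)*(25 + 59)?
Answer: 46467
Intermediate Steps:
d = 1008 (d = 12*84 = 1008)
99 + 46*d = 99 + 46*1008 = 99 + 46368 = 46467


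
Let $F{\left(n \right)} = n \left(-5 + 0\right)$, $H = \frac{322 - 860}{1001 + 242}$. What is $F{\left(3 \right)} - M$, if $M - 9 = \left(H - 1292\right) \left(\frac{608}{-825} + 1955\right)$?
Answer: $\frac{863357550166}{341825} \approx 2.5257 \cdot 10^{6}$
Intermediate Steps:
$H = - \frac{538}{1243} \approx -0.43282$
$F{\left(n \right)} = - 5 n$ ($F{\left(n \right)} = n \left(-5\right) = - 5 n$)
$M = - \frac{863362677541}{341825}$ ($M = 9 + \left(- \frac{538}{1243} - 1292\right) \left(\frac{608}{-825} + 1955\right) = 9 - \frac{1606494 \left(608 \left(- \frac{1}{825}\right) + 1955\right)}{1243} = 9 - \frac{1606494 \left(- \frac{608}{825} + 1955\right)}{1243} = 9 - \frac{863365753966}{341825} = - \frac{863362677541}{341825} \approx -2.5257 \cdot 10^{6}$)
$F{\left(3 \right)} - M = \left(-5\right) 3 - - \frac{863362677541}{341825} = -15 + \frac{863362677541}{341825} = \frac{863357550166}{341825}$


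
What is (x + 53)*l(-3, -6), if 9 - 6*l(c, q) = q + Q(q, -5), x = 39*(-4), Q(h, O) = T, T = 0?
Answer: -515/2 ≈ -257.50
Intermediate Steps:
Q(h, O) = 0
x = -156
l(c, q) = 3/2 - q/6 (l(c, q) = 3/2 - (q + 0)/6 = 3/2 - q/6)
(x + 53)*l(-3, -6) = (-156 + 53)*(3/2 - ⅙*(-6)) = -103*(3/2 + 1) = -103*5/2 = -515/2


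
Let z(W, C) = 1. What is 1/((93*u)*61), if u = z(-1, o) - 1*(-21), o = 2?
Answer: 1/124806 ≈ 8.0124e-6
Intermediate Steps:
u = 22 (u = 1 - 1*(-21) = 1 + 21 = 22)
1/((93*u)*61) = 1/((93*22)*61) = 1/(2046*61) = 1/124806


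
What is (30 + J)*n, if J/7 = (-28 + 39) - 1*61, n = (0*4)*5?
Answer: 0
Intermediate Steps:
n = 0 (n = 0*5 = 0)
J = -350 (J = 7*((-28 + 39) - 1*61) = 7*(11 - 61) = 7*(-50) = -350)
(30 + J)*n = (30 - 350)*0 = -320*0 = 0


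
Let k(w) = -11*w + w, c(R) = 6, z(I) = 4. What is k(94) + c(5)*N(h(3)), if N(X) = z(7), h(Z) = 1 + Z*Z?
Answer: -916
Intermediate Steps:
h(Z) = 1 + Z²
N(X) = 4
k(w) = -10*w
k(94) + c(5)*N(h(3)) = -10*94 + 6*4 = -940 + 24 = -916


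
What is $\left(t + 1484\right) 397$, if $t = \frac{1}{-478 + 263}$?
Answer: $\frac{126666423}{215} \approx 5.8915 \cdot 10^{5}$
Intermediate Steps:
$t = - \frac{1}{215}$ ($t = \frac{1}{-215} = - \frac{1}{215} \approx -0.0046512$)
$\left(t + 1484\right) 397 = \left(- \frac{1}{215} + 1484\right) 397 = \frac{319059}{215} \cdot 397 = \frac{126666423}{215}$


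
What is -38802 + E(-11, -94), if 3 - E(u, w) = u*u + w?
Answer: -38826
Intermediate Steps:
E(u, w) = 3 - w - u**2 (E(u, w) = 3 - (u*u + w) = 3 - (u**2 + w) = 3 - (w + u**2) = 3 + (-w - u**2) = 3 - w - u**2)
-38802 + E(-11, -94) = -38802 + (3 - 1*(-94) - 1*(-11)**2) = -38802 + (3 + 94 - 1*121) = -38802 + (3 + 94 - 121) = -38802 - 24 = -38826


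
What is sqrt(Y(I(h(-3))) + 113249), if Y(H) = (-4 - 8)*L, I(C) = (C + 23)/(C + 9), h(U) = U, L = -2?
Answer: sqrt(113273) ≈ 336.56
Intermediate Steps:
I(C) = (23 + C)/(9 + C)
Y(H) = 24 (Y(H) = (-4 - 8)*(-2) = -12*(-2) = 24)
sqrt(Y(I(h(-3))) + 113249) = sqrt(24 + 113249) = sqrt(113273)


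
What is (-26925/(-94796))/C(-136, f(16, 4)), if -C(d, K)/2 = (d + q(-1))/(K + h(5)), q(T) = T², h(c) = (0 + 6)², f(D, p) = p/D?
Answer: 260275/6825312 ≈ 0.038134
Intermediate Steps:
h(c) = 36 (h(c) = 6² = 36)
C(d, K) = -2*(1 + d)/(36 + K) (C(d, K) = -2*(d + (-1)²)/(K + 36) = -2*(d + 1)/(36 + K) = -2*(1 + d)/(36 + K))
(-26925/(-94796))/C(-136, f(16, 4)) = (-26925/(-94796))/((2*(-1 - 1*(-136))/(36 + 4/16))) = (-26925*(-1/94796))/((2*(-1 + 136)/(36 + 4*(1/16)))) = 26925/(94796*((2*135/(36 + ¼)))) = 26925/(94796*((2*135/(145/4)))) = 26925/(94796*((2*(4/145)*135))) = 26925/(94796*(216/29)) = (26925/94796)*(29/216) = 260275/6825312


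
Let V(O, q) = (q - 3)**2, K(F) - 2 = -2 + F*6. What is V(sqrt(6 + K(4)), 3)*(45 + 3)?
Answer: 0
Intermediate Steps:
K(F) = 6*F (K(F) = 2 + (-2 + F*6) = 2 + (-2 + 6*F) = 6*F)
V(O, q) = (-3 + q)**2
V(sqrt(6 + K(4)), 3)*(45 + 3) = (-3 + 3)**2*(45 + 3) = 0**2*48 = 0*48 = 0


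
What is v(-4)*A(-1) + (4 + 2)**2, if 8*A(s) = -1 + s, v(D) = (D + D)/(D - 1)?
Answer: 178/5 ≈ 35.600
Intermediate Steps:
v(D) = 2*D/(-1 + D) (v(D) = (2*D)/(-1 + D) = 2*D/(-1 + D))
A(s) = -1/8 + s/8 (A(s) = (-1 + s)/8 = -1/8 + s/8)
v(-4)*A(-1) + (4 + 2)**2 = (2*(-4)/(-1 - 4))*(-1/8 + (1/8)*(-1)) + (4 + 2)**2 = (2*(-4)/(-5))*(-1/8 - 1/8) + 6**2 = (2*(-4)*(-1/5))*(-1/4) + 36 = (8/5)*(-1/4) + 36 = -2/5 + 36 = 178/5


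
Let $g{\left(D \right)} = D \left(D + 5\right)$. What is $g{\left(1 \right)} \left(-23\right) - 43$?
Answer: $-181$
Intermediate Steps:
$g{\left(D \right)} = D \left(5 + D\right)$
$g{\left(1 \right)} \left(-23\right) - 43 = 1 \left(5 + 1\right) \left(-23\right) - 43 = 1 \cdot 6 \left(-23\right) - 43 = 6 \left(-23\right) - 43 = -138 - 43 = -181$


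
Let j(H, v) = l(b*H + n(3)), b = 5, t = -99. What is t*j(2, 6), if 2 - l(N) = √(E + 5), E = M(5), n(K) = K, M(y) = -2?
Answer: -198 + 99*√3 ≈ -26.527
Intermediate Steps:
E = -2
l(N) = 2 - √3 (l(N) = 2 - √(-2 + 5) = 2 - √3)
j(H, v) = 2 - √3
t*j(2, 6) = -99*(2 - √3) = -198 + 99*√3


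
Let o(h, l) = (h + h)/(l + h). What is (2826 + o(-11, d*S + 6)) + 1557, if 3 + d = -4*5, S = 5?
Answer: 262991/60 ≈ 4383.2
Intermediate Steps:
d = -23 (d = -3 - 4*5 = -3 - 20 = -23)
o(h, l) = 2*h/(h + l) (o(h, l) = (2*h)/(h + l) = 2*h/(h + l))
(2826 + o(-11, d*S + 6)) + 1557 = (2826 + 2*(-11)/(-11 + (-23*5 + 6))) + 1557 = (2826 + 2*(-11)/(-11 + (-115 + 6))) + 1557 = (2826 + 2*(-11)/(-11 - 109)) + 1557 = (2826 + 2*(-11)/(-120)) + 1557 = (2826 + 2*(-11)*(-1/120)) + 1557 = (2826 + 11/60) + 1557 = 169571/60 + 1557 = 262991/60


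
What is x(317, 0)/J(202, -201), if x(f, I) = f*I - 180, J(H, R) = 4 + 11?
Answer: -12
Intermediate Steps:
J(H, R) = 15
x(f, I) = -180 + I*f (x(f, I) = I*f - 180 = -180 + I*f)
x(317, 0)/J(202, -201) = (-180 + 0*317)/15 = (-180 + 0)*(1/15) = -180*1/15 = -12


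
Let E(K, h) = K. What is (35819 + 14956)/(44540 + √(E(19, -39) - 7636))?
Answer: 2261518500/1983819217 - 50775*I*√7617/1983819217 ≈ 1.14 - 0.0022338*I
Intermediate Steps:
(35819 + 14956)/(44540 + √(E(19, -39) - 7636)) = (35819 + 14956)/(44540 + √(19 - 7636)) = 50775/(44540 + √(-7617)) = 50775/(44540 + I*√7617)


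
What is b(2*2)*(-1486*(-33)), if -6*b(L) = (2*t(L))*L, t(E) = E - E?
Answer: 0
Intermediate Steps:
t(E) = 0
b(L) = 0 (b(L) = -2*0*L/6 = -0*L = -1/6*0 = 0)
b(2*2)*(-1486*(-33)) = 0*(-1486*(-33)) = 0*49038 = 0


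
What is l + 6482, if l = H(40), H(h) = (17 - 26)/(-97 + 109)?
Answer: 25925/4 ≈ 6481.3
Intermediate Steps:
H(h) = -¾ (H(h) = -9/12 = -9*1/12 = -¾)
l = -¾ ≈ -0.75000
l + 6482 = -¾ + 6482 = 25925/4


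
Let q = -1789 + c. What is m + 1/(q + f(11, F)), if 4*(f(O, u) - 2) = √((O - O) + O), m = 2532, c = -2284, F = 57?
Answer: 671406944004/265168645 - 4*√11/265168645 ≈ 2532.0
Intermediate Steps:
f(O, u) = 2 + √O/4 (f(O, u) = 2 + √((O - O) + O)/4 = 2 + √(0 + O)/4 = 2 + √O/4)
q = -4073 (q = -1789 - 2284 = -4073)
m + 1/(q + f(11, F)) = 2532 + 1/(-4073 + (2 + √11/4)) = 2532 + 1/(-4071 + √11/4)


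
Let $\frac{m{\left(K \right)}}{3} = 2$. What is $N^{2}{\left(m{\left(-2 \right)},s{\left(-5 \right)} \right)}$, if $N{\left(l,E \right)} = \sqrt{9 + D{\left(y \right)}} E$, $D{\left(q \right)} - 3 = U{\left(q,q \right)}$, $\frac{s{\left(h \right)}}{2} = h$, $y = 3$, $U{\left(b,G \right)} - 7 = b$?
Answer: $2200$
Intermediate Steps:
$U{\left(b,G \right)} = 7 + b$
$s{\left(h \right)} = 2 h$
$D{\left(q \right)} = 10 + q$ ($D{\left(q \right)} = 3 + \left(7 + q\right) = 10 + q$)
$m{\left(K \right)} = 6$ ($m{\left(K \right)} = 3 \cdot 2 = 6$)
$N{\left(l,E \right)} = E \sqrt{22}$ ($N{\left(l,E \right)} = \sqrt{9 + \left(10 + 3\right)} E = \sqrt{9 + 13} E = \sqrt{22} E = E \sqrt{22}$)
$N^{2}{\left(m{\left(-2 \right)},s{\left(-5 \right)} \right)} = \left(2 \left(-5\right) \sqrt{22}\right)^{2} = \left(- 10 \sqrt{22}\right)^{2} = 2200$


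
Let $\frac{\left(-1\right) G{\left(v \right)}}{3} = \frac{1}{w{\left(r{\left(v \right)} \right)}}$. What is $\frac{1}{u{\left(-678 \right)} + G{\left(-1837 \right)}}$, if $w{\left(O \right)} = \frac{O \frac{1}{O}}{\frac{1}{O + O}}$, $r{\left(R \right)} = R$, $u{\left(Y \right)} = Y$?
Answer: $- \frac{3674}{2490969} \approx -0.0014749$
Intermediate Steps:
$w{\left(O \right)} = 2 O$ ($w{\left(O \right)} = 1 \frac{1}{\frac{1}{2 O}} = 1 \frac{1}{\frac{1}{2} \frac{1}{O}} = 1 \cdot 2 O = 2 O$)
$G{\left(v \right)} = - \frac{3}{2 v}$
$\frac{1}{u{\left(-678 \right)} + G{\left(-1837 \right)}} = \frac{1}{-678 - \frac{3}{2 \left(-1837\right)}} = \frac{1}{-678 - - \frac{3}{3674}} = \frac{1}{-678 + \frac{3}{3674}} = \frac{1}{- \frac{2490969}{3674}} = - \frac{3674}{2490969}$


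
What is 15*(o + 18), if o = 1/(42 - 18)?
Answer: 2165/8 ≈ 270.63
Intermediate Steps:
o = 1/24 ≈ 0.041667
15*(o + 18) = 15*(1/24 + 18) = 15*(433/24) = 2165/8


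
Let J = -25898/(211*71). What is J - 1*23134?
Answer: -346596352/14981 ≈ -23136.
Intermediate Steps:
J = -25898/14981 ≈ -1.7287
J - 1*23134 = -25898/14981 - 1*23134 = -25898/14981 - 23134 = -346596352/14981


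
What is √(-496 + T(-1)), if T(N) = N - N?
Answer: 4*I*√31 ≈ 22.271*I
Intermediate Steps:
T(N) = 0
√(-496 + T(-1)) = √(-496 + 0) = √(-496) = 4*I*√31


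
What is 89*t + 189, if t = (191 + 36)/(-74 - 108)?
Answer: 14195/182 ≈ 77.995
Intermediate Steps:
t = -227/182 (t = 227/(-182) = 227*(-1/182) = -227/182 ≈ -1.2473)
89*t + 189 = 89*(-227/182) + 189 = -20203/182 + 189 = 14195/182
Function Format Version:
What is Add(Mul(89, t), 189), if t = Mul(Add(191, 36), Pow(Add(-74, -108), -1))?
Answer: Rational(14195, 182) ≈ 77.995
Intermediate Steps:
t = Rational(-227, 182) (t = Mul(227, Pow(-182, -1)) = Mul(227, Rational(-1, 182)) = Rational(-227, 182) ≈ -1.2473)
Add(Mul(89, t), 189) = Add(Mul(89, Rational(-227, 182)), 189) = Add(Rational(-20203, 182), 189) = Rational(14195, 182)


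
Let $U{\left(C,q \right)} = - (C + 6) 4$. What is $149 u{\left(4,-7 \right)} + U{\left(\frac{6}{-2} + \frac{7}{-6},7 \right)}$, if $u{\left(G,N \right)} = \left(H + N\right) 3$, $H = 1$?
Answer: $- \frac{8068}{3} \approx -2689.3$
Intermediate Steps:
$U{\left(C,q \right)} = -24 - 4 C$ ($U{\left(C,q \right)} = - (6 + C) 4 = \left(-6 - C\right) 4 = -24 - 4 C$)
$u{\left(G,N \right)} = 3 + 3 N$ ($u{\left(G,N \right)} = \left(1 + N\right) 3 = 3 + 3 N$)
$149 u{\left(4,-7 \right)} + U{\left(\frac{6}{-2} + \frac{7}{-6},7 \right)} = 149 \left(3 + 3 \left(-7\right)\right) - \left(24 + 4 \left(\frac{6}{-2} + \frac{7}{-6}\right)\right) = 149 \left(3 - 21\right) - \left(24 + 4 \left(6 \left(- \frac{1}{2}\right) + 7 \left(- \frac{1}{6}\right)\right)\right) = 149 \left(-18\right) - \left(24 + 4 \left(-3 - \frac{7}{6}\right)\right) = -2682 - \frac{22}{3} = - \frac{8068}{3}$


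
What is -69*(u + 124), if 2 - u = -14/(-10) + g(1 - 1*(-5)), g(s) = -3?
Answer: -44022/5 ≈ -8804.4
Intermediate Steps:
u = 18/5 (u = 2 - (-14/(-10) - 3) = 2 - (-14*(-⅒) - 3) = 2 - (7/5 - 3) = 2 - 1*(-8/5) = 2 + 8/5 = 18/5 ≈ 3.6000)
-69*(u + 124) = -69*(18/5 + 124) = -69*638/5 = -44022/5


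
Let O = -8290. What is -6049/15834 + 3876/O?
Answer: -55759397/65631930 ≈ -0.84958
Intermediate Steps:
-6049/15834 + 3876/O = -6049/15834 + 3876/(-8290) = -6049*1/15834 + 3876*(-1/8290) = -6049/15834 - 1938/4145 = -55759397/65631930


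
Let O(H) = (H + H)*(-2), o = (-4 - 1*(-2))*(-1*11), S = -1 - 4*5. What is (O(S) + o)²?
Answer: 11236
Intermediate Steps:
S = -21 (S = -1 - 20 = -21)
o = 22 (o = (-4 + 2)*(-11) = -2*(-11) = 22)
O(H) = -4*H (O(H) = (2*H)*(-2) = -4*H)
(O(S) + o)² = (-4*(-21) + 22)² = (84 + 22)² = 106² = 11236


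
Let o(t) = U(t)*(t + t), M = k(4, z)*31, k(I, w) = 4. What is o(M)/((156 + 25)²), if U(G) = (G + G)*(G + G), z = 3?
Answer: 15252992/32761 ≈ 465.58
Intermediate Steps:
U(G) = 4*G² (U(G) = (2*G)*(2*G) = 4*G²)
M = 124 (M = 4*31 = 124)
o(t) = 8*t³ (o(t) = (4*t²)*(t + t) = (4*t²)*(2*t) = 8*t³)
o(M)/((156 + 25)²) = (8*124³)/((156 + 25)²) = (8*1906624)/(181²) = 15252992/32761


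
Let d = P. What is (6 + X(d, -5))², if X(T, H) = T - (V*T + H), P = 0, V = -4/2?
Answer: 121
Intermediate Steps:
V = -2 (V = -4*½ = -2)
d = 0
X(T, H) = -H + 3*T (X(T, H) = T - (-2*T + H) = T - (H - 2*T) = T + (-H + 2*T) = -H + 3*T)
(6 + X(d, -5))² = (6 + (-1*(-5) + 3*0))² = (6 + (5 + 0))² = (6 + 5)² = 11² = 121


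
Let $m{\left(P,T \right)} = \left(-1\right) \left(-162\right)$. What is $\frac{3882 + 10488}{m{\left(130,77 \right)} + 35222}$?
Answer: $\frac{7185}{17692} \approx 0.40612$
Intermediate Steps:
$m{\left(P,T \right)} = 162$
$\frac{3882 + 10488}{m{\left(130,77 \right)} + 35222} = \frac{3882 + 10488}{162 + 35222} = \frac{14370}{35384} = 14370 \cdot \frac{1}{35384} = \frac{7185}{17692}$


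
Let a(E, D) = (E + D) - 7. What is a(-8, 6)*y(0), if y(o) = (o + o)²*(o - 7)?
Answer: 0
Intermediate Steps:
a(E, D) = -7 + D + E (a(E, D) = (D + E) - 7 = -7 + D + E)
y(o) = 4*o²*(-7 + o) (y(o) = (2*o)²*(-7 + o) = (4*o²)*(-7 + o) = 4*o²*(-7 + o))
a(-8, 6)*y(0) = (-7 + 6 - 8)*(4*0²*(-7 + 0)) = -36*0*(-7) = -9*0 = 0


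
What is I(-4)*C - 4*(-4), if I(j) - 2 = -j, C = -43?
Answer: -242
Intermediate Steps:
I(j) = 2 - j
I(-4)*C - 4*(-4) = (2 - 1*(-4))*(-43) - 4*(-4) = (2 + 4)*(-43) + 16 = 6*(-43) + 16 = -258 + 16 = -242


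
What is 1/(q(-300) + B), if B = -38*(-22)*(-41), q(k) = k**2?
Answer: 1/55724 ≈ 1.7946e-5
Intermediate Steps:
B = -34276 (B = 836*(-41) = -34276)
1/(q(-300) + B) = 1/((-300)**2 - 34276) = 1/(90000 - 34276) = 1/55724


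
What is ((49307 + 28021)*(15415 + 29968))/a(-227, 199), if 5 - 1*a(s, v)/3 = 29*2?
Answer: -1169792208/53 ≈ -2.2072e+7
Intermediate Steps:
a(s, v) = -159 (a(s, v) = 15 - 87*2 = 15 - 3*58 = 15 - 174 = -159)
((49307 + 28021)*(15415 + 29968))/a(-227, 199) = ((49307 + 28021)*(15415 + 29968))/(-159) = (77328*45383)*(-1/159) = 3509376624*(-1/159) = -1169792208/53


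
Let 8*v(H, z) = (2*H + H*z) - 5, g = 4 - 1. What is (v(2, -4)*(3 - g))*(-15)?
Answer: 0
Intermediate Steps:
g = 3
v(H, z) = -5/8 + H/4 + H*z/8 (v(H, z) = ((2*H + H*z) - 5)/8 = (-5 + 2*H + H*z)/8 = -5/8 + H/4 + H*z/8)
(v(2, -4)*(3 - g))*(-15) = ((-5/8 + (¼)*2 + (⅛)*2*(-4))*(3 - 1*3))*(-15) = ((-5/8 + ½ - 1)*(3 - 3))*(-15) = -9/8*0*(-15) = 0*(-15) = 0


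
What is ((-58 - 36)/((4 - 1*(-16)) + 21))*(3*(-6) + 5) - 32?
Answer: -90/41 ≈ -2.1951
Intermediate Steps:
((-58 - 36)/((4 - 1*(-16)) + 21))*(3*(-6) + 5) - 32 = (-94/((4 + 16) + 21))*(-18 + 5) - 32 = -94/(20 + 21)*(-13) - 32 = -94/41*(-13) - 32 = 1222/41 - 32 = -90/41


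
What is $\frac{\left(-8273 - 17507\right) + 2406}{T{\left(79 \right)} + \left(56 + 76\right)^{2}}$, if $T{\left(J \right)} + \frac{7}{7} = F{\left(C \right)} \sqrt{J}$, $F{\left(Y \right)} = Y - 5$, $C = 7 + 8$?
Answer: $- \frac{31326554}{23350233} + \frac{17980 \sqrt{79}}{23350233} \approx -1.3348$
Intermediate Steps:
$C = 15$
$F{\left(Y \right)} = -5 + Y$
$T{\left(J \right)} = -1 + 10 \sqrt{J}$ ($T{\left(J \right)} = -1 + \left(-5 + 15\right) \sqrt{J} = -1 + 10 \sqrt{J}$)
$\frac{\left(-8273 - 17507\right) + 2406}{T{\left(79 \right)} + \left(56 + 76\right)^{2}} = \frac{\left(-8273 - 17507\right) + 2406}{\left(-1 + 10 \sqrt{79}\right) + \left(56 + 76\right)^{2}} = \frac{-25780 + 2406}{\left(-1 + 10 \sqrt{79}\right) + 132^{2}} = - \frac{23374}{\left(-1 + 10 \sqrt{79}\right) + 17424} = - \frac{23374}{17423 + 10 \sqrt{79}}$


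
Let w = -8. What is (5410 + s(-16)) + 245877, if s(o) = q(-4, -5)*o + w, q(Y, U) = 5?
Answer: 251199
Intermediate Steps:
s(o) = -8 + 5*o (s(o) = 5*o - 8 = -8 + 5*o)
(5410 + s(-16)) + 245877 = (5410 + (-8 + 5*(-16))) + 245877 = (5410 + (-8 - 80)) + 245877 = (5410 - 88) + 245877 = 5322 + 245877 = 251199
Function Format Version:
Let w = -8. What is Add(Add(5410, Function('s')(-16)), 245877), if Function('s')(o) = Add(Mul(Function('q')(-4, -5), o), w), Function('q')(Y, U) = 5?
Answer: 251199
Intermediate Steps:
Function('s')(o) = Add(-8, Mul(5, o)) (Function('s')(o) = Add(Mul(5, o), -8) = Add(-8, Mul(5, o)))
Add(Add(5410, Function('s')(-16)), 245877) = Add(Add(5410, Add(-8, Mul(5, -16))), 245877) = Add(Add(5410, Add(-8, -80)), 245877) = Add(Add(5410, -88), 245877) = Add(5322, 245877) = 251199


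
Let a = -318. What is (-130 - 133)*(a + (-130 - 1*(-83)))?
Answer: 95995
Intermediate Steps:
(-130 - 133)*(a + (-130 - 1*(-83))) = (-130 - 133)*(-318 + (-130 - 1*(-83))) = -263*(-318 + (-130 + 83)) = -263*(-318 - 47) = -263*(-365) = 95995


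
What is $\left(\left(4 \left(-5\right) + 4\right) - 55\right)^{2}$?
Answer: $5041$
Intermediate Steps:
$\left(\left(4 \left(-5\right) + 4\right) - 55\right)^{2} = \left(\left(-20 + 4\right) - 55\right)^{2} = \left(-16 - 55\right)^{2} = \left(-71\right)^{2} = 5041$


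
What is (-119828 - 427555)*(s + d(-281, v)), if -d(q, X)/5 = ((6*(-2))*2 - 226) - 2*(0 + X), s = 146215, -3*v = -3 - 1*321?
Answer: -81311007735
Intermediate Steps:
v = 108 (v = -(-3 - 1*321)/3 = -(-3 - 321)/3 = -⅓*(-324) = 108)
d(q, X) = 1250 + 10*X (d(q, X) = -5*(((6*(-2))*2 - 226) - 2*(0 + X)) = -5*((-12*2 - 226) - 2*X) = -5*((-24 - 226) - 2*X) = -5*(-250 - 2*X) = 1250 + 10*X)
(-119828 - 427555)*(s + d(-281, v)) = (-119828 - 427555)*(146215 + (1250 + 10*108)) = -547383*(146215 + (1250 + 1080)) = -547383*(146215 + 2330) = -547383*148545 = -81311007735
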